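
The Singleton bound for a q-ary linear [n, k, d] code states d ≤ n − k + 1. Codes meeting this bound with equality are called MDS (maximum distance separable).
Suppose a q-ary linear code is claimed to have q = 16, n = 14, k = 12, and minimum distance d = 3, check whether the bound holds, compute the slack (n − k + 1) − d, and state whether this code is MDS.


Singleton RHS = n − k + 1 = 3, slack = 0, bound satisfied, MDS.

Singleton bound: d ≤ n − k + 1.
Here n = 14, k = 12, so n − k + 1 = 3.
Given d = 3, check d ≤ 3: YES.
Slack = (n − k + 1) − d = 0.
The code is MDS (slack = 0).
Description: the claimed parameters are [14, 12, 3]_16; such a code would be MDS (meets Singleton bound).


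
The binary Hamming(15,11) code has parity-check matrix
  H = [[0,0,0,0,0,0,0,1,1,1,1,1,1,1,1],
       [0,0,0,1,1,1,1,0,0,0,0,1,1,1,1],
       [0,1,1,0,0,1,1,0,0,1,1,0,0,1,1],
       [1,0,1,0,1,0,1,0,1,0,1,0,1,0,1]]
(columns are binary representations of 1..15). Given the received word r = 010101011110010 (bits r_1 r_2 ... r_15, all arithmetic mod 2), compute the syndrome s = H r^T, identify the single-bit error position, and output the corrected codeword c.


s = (1, 1, 1, 0)^T, error position = 14, corrected codeword c = 010101011110000

Compute s = H r^T mod 2 one row at a time:
  s_1 = 1 + 1 + 1 + 1 + 0 + 0 + 1 + 0 = 5 ≡ 1 (mod 2).
  s_2 = 1 + 0 + 1 + 0 + 0 + 0 + 1 + 0 = 3 ≡ 1 (mod 2).
  s_3 = 1 + 0 + 1 + 0 + 1 + 1 + 1 + 0 = 5 ≡ 1 (mod 2).
  s_4 = 0 + 0 + 0 + 0 + 1 + 1 + 0 + 0 = 2 ≡ 0 (mod 2).
s = (1, 1, 1, 0)^T — this equals column 14 of H (binary 1110), so error is at position 14.
Correct: flip bit 14 of r = 010101011110010 to get c = 010101011110000.


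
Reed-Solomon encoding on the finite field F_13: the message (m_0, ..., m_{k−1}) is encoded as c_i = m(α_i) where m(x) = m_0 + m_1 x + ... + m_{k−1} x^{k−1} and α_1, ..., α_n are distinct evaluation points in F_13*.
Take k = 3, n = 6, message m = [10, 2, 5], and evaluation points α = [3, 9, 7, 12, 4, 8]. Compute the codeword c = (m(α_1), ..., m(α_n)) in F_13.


c = [9, 4, 9, 0, 7, 8]

Message polynomial: m(x) = 10 + 2·x + 5·x^2 (mod 13).
For each evaluation point α_i, compute m(α_i) mod 13:
  α_1 = 3: Horner steps 5 → 4 → 9, so m(3) = 9.
  α_2 = 9: Horner steps 5 → 8 → 4, so m(9) = 4.
  α_3 = 7: Horner steps 5 → 11 → 9, so m(7) = 9.
  α_4 = 12: Horner steps 5 → 10 → 0, so m(12) = 0.
  α_5 = 4: Horner steps 5 → 9 → 7, so m(4) = 7.
  α_6 = 8: Horner steps 5 → 3 → 8, so m(8) = 8.
Codeword c = [9, 4, 9, 0, 7, 8] ∈ F_13^6.


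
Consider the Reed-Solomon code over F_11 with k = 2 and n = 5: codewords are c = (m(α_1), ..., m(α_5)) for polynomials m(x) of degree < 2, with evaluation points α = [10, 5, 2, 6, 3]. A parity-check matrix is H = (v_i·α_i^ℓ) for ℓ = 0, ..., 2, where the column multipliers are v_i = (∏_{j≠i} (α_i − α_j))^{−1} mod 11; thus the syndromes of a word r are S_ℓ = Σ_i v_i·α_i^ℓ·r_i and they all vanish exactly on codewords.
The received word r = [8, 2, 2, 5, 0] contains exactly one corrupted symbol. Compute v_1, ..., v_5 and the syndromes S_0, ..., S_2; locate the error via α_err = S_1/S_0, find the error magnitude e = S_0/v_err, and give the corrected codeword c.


S = (9, 1, 5), error at position 2, error magnitude e = 6, c = [8, 7, 2, 5, 0].

Step 1: column multipliers v_i = (∏_{j≠i}(α_i − α_j))^{−1} mod 11.
  i = 1 (α = 10): (10−5)(10−2)(10−6)(10−3) = 5·8·4·7 = 1120 ≡ 9, so v_1 = 9^{−1} = 5 (mod 11).
  i = 2 (α = 5): (5−10)(5−2)(5−6)(5−3) = (−5)·3·(−1)·2 = 30 ≡ 8, so v_2 = 8^{−1} = 7 (mod 11).
  i = 3 (α = 2): (2−10)(2−5)(2−6)(2−3) = (−8)·(−3)·(−4)·(−1) = 96 ≡ 8, so v_3 = 8^{−1} = 7 (mod 11).
  i = 4 (α = 6): (6−10)(6−5)(6−2)(6−3) = (−4)·1·4·3 = −48 ≡ 7, so v_4 = 7^{−1} = 8 (mod 11).
  i = 5 (α = 3): (3−10)(3−5)(3−2)(3−6) = (−7)·(−2)·1·(−3) = −42 ≡ 2, so v_5 = 2^{−1} = 6 (mod 11).
  v = [5, 7, 7, 8, 6].
Step 2: syndromes of r = [8, 2, 2, 5, 0] (all sums mod 11).
  S_0 = Σ v_i r_i = 5·8 + 7·2 + 7·2 + 8·5 + 6·0 = 108 ≡ 9.
  S_1 = Σ v_i α_i r_i = 5·10·8 + 7·5·2 + 7·2·2 + 8·6·5 + 6·3·0 = 738 ≡ 1.
  α_i^2 mod 11 = [1, 3, 4, 3, 9].
  S_2 = Σ v_i α_i^2 r_i = 5·1·8 + 7·3·2 + 7·4·2 + 8·3·5 + 6·9·0 = 258 ≡ 5.
  S = (9, 1, 5) ≠ 0, so r is not a codeword (an error is present).
Step 3: locate the error. For a single error e at position i, S_ℓ = v_i·e·α_i^ℓ, so α_err = S_1/S_0.
  S_0^{−1} = 9^{−1} = 5 (mod 11), so α_err = 1·5 = 5 ≡ 5 = α_2. Error position i = 2.
  Consistency check: S_2/S_1 = 5·1 = 5 ≡ 5 = α_err ✓ (single-error assumption holds).
Step 4: error magnitude e = S_0/v_2 = S_0·∏_{j≠2}(α_2 − α_j) = 9·8 = 72 ≡ 6 (mod 11).
Step 5: correct position 2: c_2 = r_2 − e = 2 − 6 ≡ 7 (mod 11). Hence c = [8, 7, 2, 5, 0].
  Check: interpolating c through the α_i gives m(x) = 6 + 9·x (degree < 2) with m(α_i) = c_i for every i, so c is indeed a codeword.


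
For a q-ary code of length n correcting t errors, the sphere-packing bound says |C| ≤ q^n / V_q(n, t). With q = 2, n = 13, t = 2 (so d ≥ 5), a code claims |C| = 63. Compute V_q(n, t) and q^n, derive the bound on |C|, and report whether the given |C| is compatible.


V_q(n, t) = 92, q^n = 8192, Hamming bound = 89, |C| = 63 ≤ bound (satisfied).

Step 1: Compute V_q(n, t) = Σ_{j=0}^2 C(n, j) (q−1)^j.
  j = 0: C(13,0)·(1)^0 = 1·1 = 1.
  j = 1: C(13,1)·(1)^1 = 13·1 = 13.
  j = 2: C(13,2)·(1)^2 = 78·1 = 78.
  V_q(n, t) = 1 + 13 + 78 = 92.
Step 2: q^n = 2^13 = 8192.
Step 3: Hamming bound ⌊q^n / V_q(n,t)⌋ = ⌊8192/92⌋ = 89.
Step 4: Compare |C| = 63 to 89: satisfied.
The claimed |C| lies below the Hamming bound.


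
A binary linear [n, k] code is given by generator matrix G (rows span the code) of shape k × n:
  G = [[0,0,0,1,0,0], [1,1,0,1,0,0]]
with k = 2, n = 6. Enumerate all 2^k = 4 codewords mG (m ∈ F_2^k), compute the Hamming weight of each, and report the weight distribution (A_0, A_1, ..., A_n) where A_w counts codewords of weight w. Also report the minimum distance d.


Weight distribution: A_0 = 1, A_1 = 1, A_2 = 1, A_3 = 1. Minimum distance d = 1.

Enumerate all 2^2 = 4 messages m ∈ F_2^2.
For each, compute codeword c = mG in F_2^6, then tally its weight.
  m = 00 → c = 000000, weight = 0.
  m = 10 → c = 000100, weight = 1.
  m = 01 → c = 110100, weight = 3.
  m = 11 → c = 110000, weight = 2.
Tally weights:
  weight 0: 1 codewords.
  weight 1: 1 codewords.
  weight 2: 1 codewords.
  weight 3: 1 codewords.
Minimum distance d = smallest w > 0 with A_w > 0 = 1.
Sanity: Σ A_w = 4 = 2^2 = 4 ✓.


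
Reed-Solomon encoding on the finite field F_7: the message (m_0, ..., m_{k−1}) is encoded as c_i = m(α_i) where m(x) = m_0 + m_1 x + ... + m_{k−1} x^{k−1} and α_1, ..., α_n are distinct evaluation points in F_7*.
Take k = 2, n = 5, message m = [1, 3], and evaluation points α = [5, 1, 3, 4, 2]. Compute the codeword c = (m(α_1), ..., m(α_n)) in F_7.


c = [2, 4, 3, 6, 0]

Message polynomial: m(x) = 1 + 3·x (mod 7).
For each evaluation point α_i, compute m(α_i) mod 7:
  α_1 = 5: Horner steps 3 → 2, so m(5) = 2.
  α_2 = 1: Horner steps 3 → 4, so m(1) = 4.
  α_3 = 3: Horner steps 3 → 3, so m(3) = 3.
  α_4 = 4: Horner steps 3 → 6, so m(4) = 6.
  α_5 = 2: Horner steps 3 → 0, so m(2) = 0.
Codeword c = [2, 4, 3, 6, 0] ∈ F_7^5.


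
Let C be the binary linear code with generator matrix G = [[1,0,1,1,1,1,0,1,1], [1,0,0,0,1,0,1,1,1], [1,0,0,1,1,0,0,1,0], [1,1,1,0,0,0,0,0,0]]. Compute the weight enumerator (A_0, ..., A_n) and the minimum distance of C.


Weight distribution: A_0 = 1, A_3 = 3, A_4 = 3, A_5 = 4, A_6 = 4, A_7 = 1. Minimum distance d = 3.

Enumerate all 2^4 = 16 messages m ∈ F_2^4.
For each, compute codeword c = mG in F_2^9, then tally its weight.
  m = 0000 → c = 000000000, weight = 0.
  m = 1000 → c = 101111011, weight = 7.
  m = 0100 → c = 100010111, weight = 5.
  m = 1100 → c = 001101100, weight = 4.
  m = 0010 → c = 100110010, weight = 4.
  m = 1010 → c = 001001001, weight = 3.
  m = 0110 → c = 000100101, weight = 3.
  m = 1110 → c = 101011110, weight = 6.
  m = 0001 → c = 111000000, weight = 3.
  m = 1001 → c = 010111011, weight = 6.
  m = 0101 → c = 011010111, weight = 6.
  m = 1101 → c = 110101100, weight = 5.
  m = 0011 → c = 011110010, weight = 5.
  m = 1011 → c = 110001001, weight = 4.
  m = 0111 → c = 111100101, weight = 6.
  m = 1111 → c = 010011110, weight = 5.
Tally weights:
  weight 0: 1 codewords.
  weight 3: 3 codewords.
  weight 4: 3 codewords.
  weight 5: 4 codewords.
  weight 6: 4 codewords.
  weight 7: 1 codewords.
Minimum distance d = smallest w > 0 with A_w > 0 = 3.
Sanity: Σ A_w = 16 = 2^4 = 16 ✓.


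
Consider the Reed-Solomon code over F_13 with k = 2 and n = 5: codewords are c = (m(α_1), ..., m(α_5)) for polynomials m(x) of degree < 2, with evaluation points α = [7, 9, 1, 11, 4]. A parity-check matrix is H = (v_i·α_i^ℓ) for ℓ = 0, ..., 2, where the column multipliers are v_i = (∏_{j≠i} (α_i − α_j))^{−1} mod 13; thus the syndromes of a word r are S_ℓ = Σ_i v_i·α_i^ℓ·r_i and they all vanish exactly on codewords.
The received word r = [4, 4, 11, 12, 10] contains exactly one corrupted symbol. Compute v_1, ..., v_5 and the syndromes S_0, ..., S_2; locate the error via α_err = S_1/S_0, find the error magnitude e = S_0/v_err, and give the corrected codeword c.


S = (8, 4, 2), error at position 1, error magnitude e = 8, c = [9, 4, 11, 12, 10].

Step 1: column multipliers v_i = (∏_{j≠i}(α_i − α_j))^{−1} mod 13.
  i = 1 (α = 7): (7−9)(7−1)(7−11)(7−4) = (−2)·6·(−4)·3 = 144 ≡ 1, so v_1 = 1^{−1} = 1 (mod 13).
  i = 2 (α = 9): (9−7)(9−1)(9−11)(9−4) = 2·8·(−2)·5 = −160 ≡ 9, so v_2 = 9^{−1} = 3 (mod 13).
  i = 3 (α = 1): (1−7)(1−9)(1−11)(1−4) = (−6)·(−8)·(−10)·(−3) = 1440 ≡ 10, so v_3 = 10^{−1} = 4 (mod 13).
  i = 4 (α = 11): (11−7)(11−9)(11−1)(11−4) = 4·2·10·7 = 560 ≡ 1, so v_4 = 1^{−1} = 1 (mod 13).
  i = 5 (α = 4): (4−7)(4−9)(4−1)(4−11) = (−3)·(−5)·3·(−7) = −315 ≡ 10, so v_5 = 10^{−1} = 4 (mod 13).
  v = [1, 3, 4, 1, 4].
Step 2: syndromes of r = [4, 4, 11, 12, 10] (all sums mod 13).
  S_0 = Σ v_i r_i = 1·4 + 3·4 + 4·11 + 1·12 + 4·10 = 112 ≡ 8.
  S_1 = Σ v_i α_i r_i = 1·7·4 + 3·9·4 + 4·1·11 + 1·11·12 + 4·4·10 = 472 ≡ 4.
  α_i^2 mod 13 = [10, 3, 1, 4, 3].
  S_2 = Σ v_i α_i^2 r_i = 1·10·4 + 3·3·4 + 4·1·11 + 1·4·12 + 4·3·10 = 288 ≡ 2.
  S = (8, 4, 2) ≠ 0, so r is not a codeword (an error is present).
Step 3: locate the error. For a single error e at position i, S_ℓ = v_i·e·α_i^ℓ, so α_err = S_1/S_0.
  S_0^{−1} = 8^{−1} = 5 (mod 13), so α_err = 4·5 = 20 ≡ 7 = α_1. Error position i = 1.
  Consistency check: S_2/S_1 = 2·10 = 20 ≡ 7 = α_err ✓ (single-error assumption holds).
Step 4: error magnitude e = S_0/v_1 = S_0·∏_{j≠1}(α_1 − α_j) = 8·1 = 8 ≡ 8 (mod 13).
Step 5: correct position 1: c_1 = r_1 − e = 4 − 8 ≡ 9 (mod 13). Hence c = [9, 4, 11, 12, 10].
  Check: interpolating c through the α_i gives m(x) = 7 + 4·x (degree < 2) with m(α_i) = c_i for every i, so c is indeed a codeword.


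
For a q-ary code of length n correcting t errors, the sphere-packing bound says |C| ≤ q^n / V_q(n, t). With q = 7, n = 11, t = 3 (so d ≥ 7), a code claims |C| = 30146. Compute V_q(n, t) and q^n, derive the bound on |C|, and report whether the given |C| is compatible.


V_q(n, t) = 37687, q^n = 1977326743, Hamming bound = 52467, |C| = 30146 ≤ bound (satisfied).

Step 1: Compute V_q(n, t) = Σ_{j=0}^3 C(n, j) (q−1)^j.
  j = 0: C(11,0)·(6)^0 = 1·1 = 1.
  j = 1: C(11,1)·(6)^1 = 11·6 = 66.
  j = 2: C(11,2)·(6)^2 = 55·36 = 1980.
  j = 3: C(11,3)·(6)^3 = 165·216 = 35640.
  V_q(n, t) = 1 + 66 + 1980 + 35640 = 37687.
Step 2: q^n = 7^11 = 1977326743.
Step 3: Hamming bound ⌊q^n / V_q(n,t)⌋ = ⌊1977326743/37687⌋ = 52467.
Step 4: Compare |C| = 30146 to 52467: satisfied.
The claimed |C| lies below the Hamming bound.


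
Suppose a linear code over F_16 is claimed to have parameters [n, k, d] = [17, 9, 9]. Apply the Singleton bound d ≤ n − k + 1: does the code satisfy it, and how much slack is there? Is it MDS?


Singleton RHS = n − k + 1 = 9, slack = 0, bound satisfied, MDS.

Singleton bound: d ≤ n − k + 1.
Here n = 17, k = 9, so n − k + 1 = 9.
Given d = 9, check d ≤ 9: YES.
Slack = (n − k + 1) − d = 0.
The code is MDS (slack = 0).
Description: the claimed parameters are [17, 9, 9]_16; such a code would be MDS (meets Singleton bound).


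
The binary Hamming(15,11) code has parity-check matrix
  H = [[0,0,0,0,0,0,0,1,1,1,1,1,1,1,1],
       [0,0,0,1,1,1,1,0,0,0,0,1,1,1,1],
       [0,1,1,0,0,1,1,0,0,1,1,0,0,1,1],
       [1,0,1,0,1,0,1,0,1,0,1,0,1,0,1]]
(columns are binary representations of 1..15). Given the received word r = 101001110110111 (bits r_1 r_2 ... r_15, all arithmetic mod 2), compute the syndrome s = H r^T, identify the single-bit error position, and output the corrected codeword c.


s = (0, 1, 1, 0)^T, error position = 6, corrected codeword c = 101000110110111

Compute s = H r^T mod 2 one row at a time:
  s_1 = 1 + 0 + 1 + 1 + 0 + 1 + 1 + 1 = 6 ≡ 0 (mod 2).
  s_2 = 0 + 0 + 1 + 1 + 0 + 1 + 1 + 1 = 5 ≡ 1 (mod 2).
  s_3 = 0 + 1 + 1 + 1 + 1 + 1 + 1 + 1 = 7 ≡ 1 (mod 2).
  s_4 = 1 + 1 + 0 + 1 + 0 + 1 + 1 + 1 = 6 ≡ 0 (mod 2).
s = (0, 1, 1, 0)^T — this equals column 6 of H (binary 0110), so error is at position 6.
Correct: flip bit 6 of r = 101001110110111 to get c = 101000110110111.


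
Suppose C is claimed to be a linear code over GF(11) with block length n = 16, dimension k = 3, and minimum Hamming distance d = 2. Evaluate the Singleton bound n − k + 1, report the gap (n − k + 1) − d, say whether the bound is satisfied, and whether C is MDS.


Singleton RHS = n − k + 1 = 14, slack = 12, bound satisfied, not MDS.

Singleton bound: d ≤ n − k + 1.
Here n = 16, k = 3, so n − k + 1 = 14.
Given d = 2, check d ≤ 14: YES.
Slack = (n − k + 1) − d = 12.
The code is NOT MDS (slack = 12 > 0).
Description: the claimed parameters are [16, 3, 2]_11; such a code would be non-MDS.


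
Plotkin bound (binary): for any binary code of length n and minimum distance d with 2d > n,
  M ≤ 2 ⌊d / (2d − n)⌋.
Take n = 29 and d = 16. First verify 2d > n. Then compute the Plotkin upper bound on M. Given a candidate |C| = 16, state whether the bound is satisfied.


Plotkin bound M ≤ 10; given |C| = 16 > bound (violated).

Check applicability: 2d = 32, n = 29.
2d − n = 3 > 0, so Plotkin applies.
Compute d/(2d−n) = 16/3 ≈ 5.3333.
⌊d/(2d−n)⌋ = 5.
Plotkin bound: M ≤ 2·5 = 10.
Given |C| = 16, check: VIOLATED.
This |C| is above the Plotkin bound, so no binary code with n = 29, d = 16 and 16 codewords exists.


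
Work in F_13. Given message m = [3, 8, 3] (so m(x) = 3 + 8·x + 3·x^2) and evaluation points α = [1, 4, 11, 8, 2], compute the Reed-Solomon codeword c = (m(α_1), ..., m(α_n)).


c = [1, 5, 12, 12, 5]

Message polynomial: m(x) = 3 + 8·x + 3·x^2 (mod 13).
For each evaluation point α_i, compute m(α_i) mod 13:
  α_1 = 1: Horner steps 3 → 11 → 1, so m(1) = 1.
  α_2 = 4: Horner steps 3 → 7 → 5, so m(4) = 5.
  α_3 = 11: Horner steps 3 → 2 → 12, so m(11) = 12.
  α_4 = 8: Horner steps 3 → 6 → 12, so m(8) = 12.
  α_5 = 2: Horner steps 3 → 1 → 5, so m(2) = 5.
Codeword c = [1, 5, 12, 12, 5] ∈ F_13^5.


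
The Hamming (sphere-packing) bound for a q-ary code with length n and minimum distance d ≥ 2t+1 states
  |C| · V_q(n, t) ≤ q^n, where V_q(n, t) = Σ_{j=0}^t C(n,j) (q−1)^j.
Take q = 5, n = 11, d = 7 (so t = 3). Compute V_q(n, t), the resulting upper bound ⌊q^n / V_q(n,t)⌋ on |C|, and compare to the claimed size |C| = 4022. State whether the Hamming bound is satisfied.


V_q(n, t) = 11485, q^n = 48828125, Hamming bound = 4251, |C| = 4022 ≤ bound (satisfied).

Step 1: Compute V_q(n, t) = Σ_{j=0}^3 C(n, j) (q−1)^j.
  j = 0: C(11,0)·(4)^0 = 1·1 = 1.
  j = 1: C(11,1)·(4)^1 = 11·4 = 44.
  j = 2: C(11,2)·(4)^2 = 55·16 = 880.
  j = 3: C(11,3)·(4)^3 = 165·64 = 10560.
  V_q(n, t) = 1 + 44 + 880 + 10560 = 11485.
Step 2: q^n = 5^11 = 48828125.
Step 3: Hamming bound ⌊q^n / V_q(n,t)⌋ = ⌊48828125/11485⌋ = 4251.
Step 4: Compare |C| = 4022 to 4251: satisfied.
The claimed |C| lies below the Hamming bound.


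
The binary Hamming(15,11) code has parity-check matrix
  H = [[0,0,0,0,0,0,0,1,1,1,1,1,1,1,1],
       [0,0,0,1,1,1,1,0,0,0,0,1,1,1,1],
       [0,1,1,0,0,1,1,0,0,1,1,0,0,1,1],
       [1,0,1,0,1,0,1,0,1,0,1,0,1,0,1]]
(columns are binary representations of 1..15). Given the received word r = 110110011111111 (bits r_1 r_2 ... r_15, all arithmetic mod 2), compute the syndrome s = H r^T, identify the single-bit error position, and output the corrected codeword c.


s = (0, 0, 1, 0)^T, error position = 2, corrected codeword c = 100110011111111

Compute s = H r^T mod 2 one row at a time:
  s_1 = 1 + 1 + 1 + 1 + 1 + 1 + 1 + 1 = 8 ≡ 0 (mod 2).
  s_2 = 1 + 1 + 0 + 0 + 1 + 1 + 1 + 1 = 6 ≡ 0 (mod 2).
  s_3 = 1 + 0 + 0 + 0 + 1 + 1 + 1 + 1 = 5 ≡ 1 (mod 2).
  s_4 = 1 + 0 + 1 + 0 + 1 + 1 + 1 + 1 = 6 ≡ 0 (mod 2).
s = (0, 0, 1, 0)^T — this equals column 2 of H (binary 0010), so error is at position 2.
Correct: flip bit 2 of r = 110110011111111 to get c = 100110011111111.


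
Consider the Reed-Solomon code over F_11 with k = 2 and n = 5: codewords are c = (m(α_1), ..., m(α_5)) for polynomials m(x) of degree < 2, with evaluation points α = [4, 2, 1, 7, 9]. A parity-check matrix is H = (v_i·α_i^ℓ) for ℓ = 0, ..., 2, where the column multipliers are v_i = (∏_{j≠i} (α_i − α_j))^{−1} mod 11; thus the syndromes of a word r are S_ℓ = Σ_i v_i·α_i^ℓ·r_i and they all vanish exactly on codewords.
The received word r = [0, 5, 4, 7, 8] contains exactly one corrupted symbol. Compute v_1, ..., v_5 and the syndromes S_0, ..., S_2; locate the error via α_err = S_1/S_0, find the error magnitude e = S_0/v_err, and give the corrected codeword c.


S = (4, 8, 5), error at position 2, error magnitude e = 6, c = [0, 10, 4, 7, 8].

Step 1: column multipliers v_i = (∏_{j≠i}(α_i − α_j))^{−1} mod 11.
  i = 1 (α = 4): (4−2)(4−1)(4−7)(4−9) = 2·3·(−3)·(−5) = 90 ≡ 2, so v_1 = 2^{−1} = 6 (mod 11).
  i = 2 (α = 2): (2−4)(2−1)(2−7)(2−9) = (−2)·1·(−5)·(−7) = −70 ≡ 7, so v_2 = 7^{−1} = 8 (mod 11).
  i = 3 (α = 1): (1−4)(1−2)(1−7)(1−9) = (−3)·(−1)·(−6)·(−8) = 144 ≡ 1, so v_3 = 1^{−1} = 1 (mod 11).
  i = 4 (α = 7): (7−4)(7−2)(7−1)(7−9) = 3·5·6·(−2) = −180 ≡ 7, so v_4 = 7^{−1} = 8 (mod 11).
  i = 5 (α = 9): (9−4)(9−2)(9−1)(9−7) = 5·7·8·2 = 560 ≡ 10, so v_5 = 10^{−1} = 10 (mod 11).
  v = [6, 8, 1, 8, 10].
Step 2: syndromes of r = [0, 5, 4, 7, 8] (all sums mod 11).
  S_0 = Σ v_i r_i = 6·0 + 8·5 + 1·4 + 8·7 + 10·8 = 180 ≡ 4.
  S_1 = Σ v_i α_i r_i = 6·4·0 + 8·2·5 + 1·1·4 + 8·7·7 + 10·9·8 = 1196 ≡ 8.
  α_i^2 mod 11 = [5, 4, 1, 5, 4].
  S_2 = Σ v_i α_i^2 r_i = 6·5·0 + 8·4·5 + 1·1·4 + 8·5·7 + 10·4·8 = 764 ≡ 5.
  S = (4, 8, 5) ≠ 0, so r is not a codeword (an error is present).
Step 3: locate the error. For a single error e at position i, S_ℓ = v_i·e·α_i^ℓ, so α_err = S_1/S_0.
  S_0^{−1} = 4^{−1} = 3 (mod 11), so α_err = 8·3 = 24 ≡ 2 = α_2. Error position i = 2.
  Consistency check: S_2/S_1 = 5·7 = 35 ≡ 2 = α_err ✓ (single-error assumption holds).
Step 4: error magnitude e = S_0/v_2 = S_0·∏_{j≠2}(α_2 − α_j) = 4·7 = 28 ≡ 6 (mod 11).
Step 5: correct position 2: c_2 = r_2 − e = 5 − 6 ≡ 10 (mod 11). Hence c = [0, 10, 4, 7, 8].
  Check: interpolating c through the α_i gives m(x) = 9 + 6·x (degree < 2) with m(α_i) = c_i for every i, so c is indeed a codeword.


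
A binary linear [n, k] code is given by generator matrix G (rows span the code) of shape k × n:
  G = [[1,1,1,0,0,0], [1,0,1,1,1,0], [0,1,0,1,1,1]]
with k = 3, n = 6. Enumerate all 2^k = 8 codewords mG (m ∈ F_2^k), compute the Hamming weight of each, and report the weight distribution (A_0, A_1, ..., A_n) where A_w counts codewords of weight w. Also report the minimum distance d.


Weight distribution: A_0 = 1, A_1 = 1, A_3 = 2, A_4 = 3, A_5 = 1. Minimum distance d = 1.

Enumerate all 2^3 = 8 messages m ∈ F_2^3.
For each, compute codeword c = mG in F_2^6, then tally its weight.
  m = 000 → c = 000000, weight = 0.
  m = 100 → c = 111000, weight = 3.
  m = 010 → c = 101110, weight = 4.
  m = 110 → c = 010110, weight = 3.
  m = 001 → c = 010111, weight = 4.
  m = 101 → c = 101111, weight = 5.
  m = 011 → c = 111001, weight = 4.
  m = 111 → c = 000001, weight = 1.
Tally weights:
  weight 0: 1 codewords.
  weight 1: 1 codewords.
  weight 3: 2 codewords.
  weight 4: 3 codewords.
  weight 5: 1 codewords.
Minimum distance d = smallest w > 0 with A_w > 0 = 1.
Sanity: Σ A_w = 8 = 2^3 = 8 ✓.


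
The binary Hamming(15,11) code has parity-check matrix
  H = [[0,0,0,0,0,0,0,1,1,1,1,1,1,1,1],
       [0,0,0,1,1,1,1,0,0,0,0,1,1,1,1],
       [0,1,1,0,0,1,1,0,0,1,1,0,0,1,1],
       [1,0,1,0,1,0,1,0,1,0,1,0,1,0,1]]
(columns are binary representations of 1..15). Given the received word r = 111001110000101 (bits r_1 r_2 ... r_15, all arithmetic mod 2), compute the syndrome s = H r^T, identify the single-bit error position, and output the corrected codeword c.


s = (1, 0, 1, 1)^T, error position = 11, corrected codeword c = 111001110010101

Compute s = H r^T mod 2 one row at a time:
  s_1 = 1 + 0 + 0 + 0 + 0 + 1 + 0 + 1 = 3 ≡ 1 (mod 2).
  s_2 = 0 + 0 + 1 + 1 + 0 + 1 + 0 + 1 = 4 ≡ 0 (mod 2).
  s_3 = 1 + 1 + 1 + 1 + 0 + 0 + 0 + 1 = 5 ≡ 1 (mod 2).
  s_4 = 1 + 1 + 0 + 1 + 0 + 0 + 1 + 1 = 5 ≡ 1 (mod 2).
s = (1, 0, 1, 1)^T — this equals column 11 of H (binary 1011), so error is at position 11.
Correct: flip bit 11 of r = 111001110000101 to get c = 111001110010101.


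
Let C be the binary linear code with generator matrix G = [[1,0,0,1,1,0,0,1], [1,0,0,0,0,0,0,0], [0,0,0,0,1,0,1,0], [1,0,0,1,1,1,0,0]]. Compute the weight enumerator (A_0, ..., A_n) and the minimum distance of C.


Weight distribution: A_0 = 1, A_1 = 1, A_2 = 2, A_3 = 6, A_4 = 5, A_5 = 1. Minimum distance d = 1.

Enumerate all 2^4 = 16 messages m ∈ F_2^4.
For each, compute codeword c = mG in F_2^8, then tally its weight.
  m = 0000 → c = 00000000, weight = 0.
  m = 1000 → c = 10011001, weight = 4.
  m = 0100 → c = 10000000, weight = 1.
  m = 1100 → c = 00011001, weight = 3.
  m = 0010 → c = 00001010, weight = 2.
  m = 1010 → c = 10010011, weight = 4.
  m = 0110 → c = 10001010, weight = 3.
  m = 1110 → c = 00010011, weight = 3.
  m = 0001 → c = 10011100, weight = 4.
  m = 1001 → c = 00000101, weight = 2.
  m = 0101 → c = 00011100, weight = 3.
  m = 1101 → c = 10000101, weight = 3.
  m = 0011 → c = 10010110, weight = 4.
  m = 1011 → c = 00001111, weight = 4.
  m = 0111 → c = 00010110, weight = 3.
  m = 1111 → c = 10001111, weight = 5.
Tally weights:
  weight 0: 1 codewords.
  weight 1: 1 codewords.
  weight 2: 2 codewords.
  weight 3: 6 codewords.
  weight 4: 5 codewords.
  weight 5: 1 codewords.
Minimum distance d = smallest w > 0 with A_w > 0 = 1.
Sanity: Σ A_w = 16 = 2^4 = 16 ✓.


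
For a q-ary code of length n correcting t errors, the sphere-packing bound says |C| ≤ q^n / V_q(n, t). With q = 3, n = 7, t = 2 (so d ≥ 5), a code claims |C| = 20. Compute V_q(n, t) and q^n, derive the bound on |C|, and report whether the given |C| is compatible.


V_q(n, t) = 99, q^n = 2187, Hamming bound = 22, |C| = 20 ≤ bound (satisfied).

Step 1: Compute V_q(n, t) = Σ_{j=0}^2 C(n, j) (q−1)^j.
  j = 0: C(7,0)·(2)^0 = 1·1 = 1.
  j = 1: C(7,1)·(2)^1 = 7·2 = 14.
  j = 2: C(7,2)·(2)^2 = 21·4 = 84.
  V_q(n, t) = 1 + 14 + 84 = 99.
Step 2: q^n = 3^7 = 2187.
Step 3: Hamming bound ⌊q^n / V_q(n,t)⌋ = ⌊2187/99⌋ = 22.
Step 4: Compare |C| = 20 to 22: satisfied.
The claimed |C| lies below the Hamming bound.


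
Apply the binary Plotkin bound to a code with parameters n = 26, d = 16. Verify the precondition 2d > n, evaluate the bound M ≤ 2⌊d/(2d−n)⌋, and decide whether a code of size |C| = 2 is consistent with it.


Plotkin bound M ≤ 4; given |C| = 2 ≤ bound (satisfied).

Check applicability: 2d = 32, n = 26.
2d − n = 6 > 0, so Plotkin applies.
Compute d/(2d−n) = 16/6 ≈ 2.6667.
⌊d/(2d−n)⌋ = 2.
Plotkin bound: M ≤ 2·2 = 4.
Given |C| = 2, check: satisfied.
This |C| is below the Plotkin bound.


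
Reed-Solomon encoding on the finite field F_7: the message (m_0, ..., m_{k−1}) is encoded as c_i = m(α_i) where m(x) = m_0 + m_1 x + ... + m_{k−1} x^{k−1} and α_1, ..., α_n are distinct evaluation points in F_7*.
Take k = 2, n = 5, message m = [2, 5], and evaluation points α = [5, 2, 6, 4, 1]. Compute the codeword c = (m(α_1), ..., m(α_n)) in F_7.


c = [6, 5, 4, 1, 0]

Message polynomial: m(x) = 2 + 5·x (mod 7).
For each evaluation point α_i, compute m(α_i) mod 7:
  α_1 = 5: Horner steps 5 → 6, so m(5) = 6.
  α_2 = 2: Horner steps 5 → 5, so m(2) = 5.
  α_3 = 6: Horner steps 5 → 4, so m(6) = 4.
  α_4 = 4: Horner steps 5 → 1, so m(4) = 1.
  α_5 = 1: Horner steps 5 → 0, so m(1) = 0.
Codeword c = [6, 5, 4, 1, 0] ∈ F_7^5.


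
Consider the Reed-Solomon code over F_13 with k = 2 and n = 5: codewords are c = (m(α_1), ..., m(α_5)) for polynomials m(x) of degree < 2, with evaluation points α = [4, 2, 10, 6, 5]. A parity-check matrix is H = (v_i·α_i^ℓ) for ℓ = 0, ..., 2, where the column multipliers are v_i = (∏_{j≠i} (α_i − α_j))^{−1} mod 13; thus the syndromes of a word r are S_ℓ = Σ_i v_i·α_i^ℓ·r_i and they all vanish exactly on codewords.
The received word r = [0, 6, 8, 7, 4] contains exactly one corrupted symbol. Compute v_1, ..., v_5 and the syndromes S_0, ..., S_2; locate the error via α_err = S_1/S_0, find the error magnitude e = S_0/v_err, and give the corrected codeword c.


S = (10, 11, 3), error at position 5, error magnitude e = 7, c = [0, 6, 8, 7, 10].

Step 1: column multipliers v_i = (∏_{j≠i}(α_i − α_j))^{−1} mod 13.
  i = 1 (α = 4): (4−2)(4−10)(4−6)(4−5) = 2·(−6)·(−2)·(−1) = −24 ≡ 2, so v_1 = 2^{−1} = 7 (mod 13).
  i = 2 (α = 2): (2−4)(2−10)(2−6)(2−5) = (−2)·(−8)·(−4)·(−3) = 192 ≡ 10, so v_2 = 10^{−1} = 4 (mod 13).
  i = 3 (α = 10): (10−4)(10−2)(10−6)(10−5) = 6·8·4·5 = 960 ≡ 11, so v_3 = 11^{−1} = 6 (mod 13).
  i = 4 (α = 6): (6−4)(6−2)(6−10)(6−5) = 2·4·(−4)·1 = −32 ≡ 7, so v_4 = 7^{−1} = 2 (mod 13).
  i = 5 (α = 5): (5−4)(5−2)(5−10)(5−6) = 1·3·(−5)·(−1) = 15 ≡ 2, so v_5 = 2^{−1} = 7 (mod 13).
  v = [7, 4, 6, 2, 7].
Step 2: syndromes of r = [0, 6, 8, 7, 4] (all sums mod 13).
  S_0 = Σ v_i r_i = 7·0 + 4·6 + 6·8 + 2·7 + 7·4 = 114 ≡ 10.
  S_1 = Σ v_i α_i r_i = 7·4·0 + 4·2·6 + 6·10·8 + 2·6·7 + 7·5·4 = 752 ≡ 11.
  α_i^2 mod 13 = [3, 4, 9, 10, 12].
  S_2 = Σ v_i α_i^2 r_i = 7·3·0 + 4·4·6 + 6·9·8 + 2·10·7 + 7·12·4 = 1004 ≡ 3.
  S = (10, 11, 3) ≠ 0, so r is not a codeword (an error is present).
Step 3: locate the error. For a single error e at position i, S_ℓ = v_i·e·α_i^ℓ, so α_err = S_1/S_0.
  S_0^{−1} = 10^{−1} = 4 (mod 13), so α_err = 11·4 = 44 ≡ 5 = α_5. Error position i = 5.
  Consistency check: S_2/S_1 = 3·6 = 18 ≡ 5 = α_err ✓ (single-error assumption holds).
Step 4: error magnitude e = S_0/v_5 = S_0·∏_{j≠5}(α_5 − α_j) = 10·2 = 20 ≡ 7 (mod 13).
Step 5: correct position 5: c_5 = r_5 − e = 4 − 7 ≡ 10 (mod 13). Hence c = [0, 6, 8, 7, 10].
  Check: interpolating c through the α_i gives m(x) = 12 + 10·x (degree < 2) with m(α_i) = c_i for every i, so c is indeed a codeword.


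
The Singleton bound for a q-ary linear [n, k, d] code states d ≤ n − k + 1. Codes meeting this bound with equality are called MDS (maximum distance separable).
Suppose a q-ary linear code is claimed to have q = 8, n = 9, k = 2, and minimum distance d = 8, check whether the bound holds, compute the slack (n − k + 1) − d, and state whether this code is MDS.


Singleton RHS = n − k + 1 = 8, slack = 0, bound satisfied, MDS.

Singleton bound: d ≤ n − k + 1.
Here n = 9, k = 2, so n − k + 1 = 8.
Given d = 8, check d ≤ 8: YES.
Slack = (n − k + 1) − d = 0.
The code is MDS (slack = 0).
Description: the claimed parameters are [9, 2, 8]_8; such a code would be MDS (meets Singleton bound).


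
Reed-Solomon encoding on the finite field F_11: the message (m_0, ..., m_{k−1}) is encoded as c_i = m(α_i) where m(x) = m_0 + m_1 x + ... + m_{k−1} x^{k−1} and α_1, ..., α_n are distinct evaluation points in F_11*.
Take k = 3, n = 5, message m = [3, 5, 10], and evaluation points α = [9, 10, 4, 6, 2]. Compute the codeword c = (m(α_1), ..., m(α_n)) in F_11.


c = [0, 8, 7, 8, 9]

Message polynomial: m(x) = 3 + 5·x + 10·x^2 (mod 11).
For each evaluation point α_i, compute m(α_i) mod 11:
  α_1 = 9: Horner steps 10 → 7 → 0, so m(9) = 0.
  α_2 = 10: Horner steps 10 → 6 → 8, so m(10) = 8.
  α_3 = 4: Horner steps 10 → 1 → 7, so m(4) = 7.
  α_4 = 6: Horner steps 10 → 10 → 8, so m(6) = 8.
  α_5 = 2: Horner steps 10 → 3 → 9, so m(2) = 9.
Codeword c = [0, 8, 7, 8, 9] ∈ F_11^5.


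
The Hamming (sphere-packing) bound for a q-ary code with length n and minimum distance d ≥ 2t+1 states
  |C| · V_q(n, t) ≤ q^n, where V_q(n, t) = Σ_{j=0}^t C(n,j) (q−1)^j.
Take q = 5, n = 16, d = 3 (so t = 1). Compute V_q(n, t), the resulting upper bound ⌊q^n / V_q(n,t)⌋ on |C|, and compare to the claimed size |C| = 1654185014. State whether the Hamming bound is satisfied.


V_q(n, t) = 65, q^n = 152587890625, Hamming bound = 2347506009, |C| = 1654185014 ≤ bound (satisfied).

Step 1: Compute V_q(n, t) = Σ_{j=0}^1 C(n, j) (q−1)^j.
  j = 0: C(16,0)·(4)^0 = 1·1 = 1.
  j = 1: C(16,1)·(4)^1 = 16·4 = 64.
  V_q(n, t) = 1 + 64 = 65.
Step 2: q^n = 5^16 = 152587890625.
Step 3: Hamming bound ⌊q^n / V_q(n,t)⌋ = ⌊152587890625/65⌋ = 2347506009.
Step 4: Compare |C| = 1654185014 to 2347506009: satisfied.
The claimed |C| lies below the Hamming bound.


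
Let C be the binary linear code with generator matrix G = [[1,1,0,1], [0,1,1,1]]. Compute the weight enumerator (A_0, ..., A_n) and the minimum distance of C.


Weight distribution: A_0 = 1, A_2 = 1, A_3 = 2. Minimum distance d = 2.

Enumerate all 2^2 = 4 messages m ∈ F_2^2.
For each, compute codeword c = mG in F_2^4, then tally its weight.
  m = 00 → c = 0000, weight = 0.
  m = 10 → c = 1101, weight = 3.
  m = 01 → c = 0111, weight = 3.
  m = 11 → c = 1010, weight = 2.
Tally weights:
  weight 0: 1 codewords.
  weight 2: 1 codewords.
  weight 3: 2 codewords.
Minimum distance d = smallest w > 0 with A_w > 0 = 2.
Sanity: Σ A_w = 4 = 2^2 = 4 ✓.


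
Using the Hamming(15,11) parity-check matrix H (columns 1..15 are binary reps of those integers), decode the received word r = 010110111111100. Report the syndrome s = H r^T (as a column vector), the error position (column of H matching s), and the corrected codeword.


s = (0, 1, 0, 1)^T, error position = 5, corrected codeword c = 010100111111100

Compute s = H r^T mod 2 one row at a time:
  s_1 = 1 + 1 + 1 + 1 + 1 + 1 + 0 + 0 = 6 ≡ 0 (mod 2).
  s_2 = 1 + 1 + 0 + 1 + 1 + 1 + 0 + 0 = 5 ≡ 1 (mod 2).
  s_3 = 1 + 0 + 0 + 1 + 1 + 1 + 0 + 0 = 4 ≡ 0 (mod 2).
  s_4 = 0 + 0 + 1 + 1 + 1 + 1 + 1 + 0 = 5 ≡ 1 (mod 2).
s = (0, 1, 0, 1)^T — this equals column 5 of H (binary 0101), so error is at position 5.
Correct: flip bit 5 of r = 010110111111100 to get c = 010100111111100.


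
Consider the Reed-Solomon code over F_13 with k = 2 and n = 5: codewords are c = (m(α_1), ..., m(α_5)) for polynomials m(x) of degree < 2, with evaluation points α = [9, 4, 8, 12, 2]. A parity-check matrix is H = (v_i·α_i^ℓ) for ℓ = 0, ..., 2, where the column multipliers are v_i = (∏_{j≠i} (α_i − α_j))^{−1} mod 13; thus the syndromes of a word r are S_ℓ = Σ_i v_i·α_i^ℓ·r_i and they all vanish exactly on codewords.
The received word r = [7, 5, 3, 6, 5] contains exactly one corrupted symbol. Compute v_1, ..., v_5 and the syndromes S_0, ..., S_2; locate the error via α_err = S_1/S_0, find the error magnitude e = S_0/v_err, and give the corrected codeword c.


S = (1, 4, 3), error at position 2, error magnitude e = 5, c = [7, 0, 3, 6, 5].

Step 1: column multipliers v_i = (∏_{j≠i}(α_i − α_j))^{−1} mod 13.
  i = 1 (α = 9): (9−4)(9−8)(9−12)(9−2) = 5·1·(−3)·7 = −105 ≡ 12, so v_1 = 12^{−1} = 12 (mod 13).
  i = 2 (α = 4): (4−9)(4−8)(4−12)(4−2) = (−5)·(−4)·(−8)·2 = −320 ≡ 5, so v_2 = 5^{−1} = 8 (mod 13).
  i = 3 (α = 8): (8−9)(8−4)(8−12)(8−2) = (−1)·4·(−4)·6 = 96 ≡ 5, so v_3 = 5^{−1} = 8 (mod 13).
  i = 4 (α = 12): (12−9)(12−4)(12−8)(12−2) = 3·8·4·10 = 960 ≡ 11, so v_4 = 11^{−1} = 6 (mod 13).
  i = 5 (α = 2): (2−9)(2−4)(2−8)(2−12) = (−7)·(−2)·(−6)·(−10) = 840 ≡ 8, so v_5 = 8^{−1} = 5 (mod 13).
  v = [12, 8, 8, 6, 5].
Step 2: syndromes of r = [7, 5, 3, 6, 5] (all sums mod 13).
  S_0 = Σ v_i r_i = 12·7 + 8·5 + 8·3 + 6·6 + 5·5 = 209 ≡ 1.
  S_1 = Σ v_i α_i r_i = 12·9·7 + 8·4·5 + 8·8·3 + 6·12·6 + 5·2·5 = 1590 ≡ 4.
  α_i^2 mod 13 = [3, 3, 12, 1, 4].
  S_2 = Σ v_i α_i^2 r_i = 12·3·7 + 8·3·5 + 8·12·3 + 6·1·6 + 5·4·5 = 796 ≡ 3.
  S = (1, 4, 3) ≠ 0, so r is not a codeword (an error is present).
Step 3: locate the error. For a single error e at position i, S_ℓ = v_i·e·α_i^ℓ, so α_err = S_1/S_0.
  S_0^{−1} = 1^{−1} = 1 (mod 13), so α_err = 4·1 = 4 ≡ 4 = α_2. Error position i = 2.
  Consistency check: S_2/S_1 = 3·10 = 30 ≡ 4 = α_err ✓ (single-error assumption holds).
Step 4: error magnitude e = S_0/v_2 = S_0·∏_{j≠2}(α_2 − α_j) = 1·5 = 5 ≡ 5 (mod 13).
Step 5: correct position 2: c_2 = r_2 − e = 5 − 5 ≡ 0 (mod 13). Hence c = [7, 0, 3, 6, 5].
  Check: interpolating c through the α_i gives m(x) = 10 + 4·x (degree < 2) with m(α_i) = c_i for every i, so c is indeed a codeword.


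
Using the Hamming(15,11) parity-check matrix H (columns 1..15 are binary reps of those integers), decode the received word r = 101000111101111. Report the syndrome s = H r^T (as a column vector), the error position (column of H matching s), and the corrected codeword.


s = (1, 1, 1, 0)^T, error position = 14, corrected codeword c = 101000111101101

Compute s = H r^T mod 2 one row at a time:
  s_1 = 1 + 1 + 1 + 0 + 1 + 1 + 1 + 1 = 7 ≡ 1 (mod 2).
  s_2 = 0 + 0 + 0 + 1 + 1 + 1 + 1 + 1 = 5 ≡ 1 (mod 2).
  s_3 = 0 + 1 + 0 + 1 + 1 + 0 + 1 + 1 = 5 ≡ 1 (mod 2).
  s_4 = 1 + 1 + 0 + 1 + 1 + 0 + 1 + 1 = 6 ≡ 0 (mod 2).
s = (1, 1, 1, 0)^T — this equals column 14 of H (binary 1110), so error is at position 14.
Correct: flip bit 14 of r = 101000111101111 to get c = 101000111101101.


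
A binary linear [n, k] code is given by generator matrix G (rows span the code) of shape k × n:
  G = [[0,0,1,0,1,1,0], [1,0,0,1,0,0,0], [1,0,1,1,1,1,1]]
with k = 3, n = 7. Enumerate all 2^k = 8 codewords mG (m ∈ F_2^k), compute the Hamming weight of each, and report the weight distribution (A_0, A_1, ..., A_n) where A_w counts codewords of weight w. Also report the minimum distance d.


Weight distribution: A_0 = 1, A_1 = 1, A_2 = 1, A_3 = 2, A_4 = 1, A_5 = 1, A_6 = 1. Minimum distance d = 1.

Enumerate all 2^3 = 8 messages m ∈ F_2^3.
For each, compute codeword c = mG in F_2^7, then tally its weight.
  m = 000 → c = 0000000, weight = 0.
  m = 100 → c = 0010110, weight = 3.
  m = 010 → c = 1001000, weight = 2.
  m = 110 → c = 1011110, weight = 5.
  m = 001 → c = 1011111, weight = 6.
  m = 101 → c = 1001001, weight = 3.
  m = 011 → c = 0010111, weight = 4.
  m = 111 → c = 0000001, weight = 1.
Tally weights:
  weight 0: 1 codewords.
  weight 1: 1 codewords.
  weight 2: 1 codewords.
  weight 3: 2 codewords.
  weight 4: 1 codewords.
  weight 5: 1 codewords.
  weight 6: 1 codewords.
Minimum distance d = smallest w > 0 with A_w > 0 = 1.
Sanity: Σ A_w = 8 = 2^3 = 8 ✓.


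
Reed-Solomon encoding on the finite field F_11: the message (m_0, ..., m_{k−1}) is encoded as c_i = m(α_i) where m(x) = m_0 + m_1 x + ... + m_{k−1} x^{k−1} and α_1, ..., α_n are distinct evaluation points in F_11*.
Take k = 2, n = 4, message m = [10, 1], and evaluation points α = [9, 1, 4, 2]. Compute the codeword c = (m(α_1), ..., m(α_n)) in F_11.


c = [8, 0, 3, 1]

Message polynomial: m(x) = 10 + 1·x (mod 11).
For each evaluation point α_i, compute m(α_i) mod 11:
  α_1 = 9: Horner steps 1 → 8, so m(9) = 8.
  α_2 = 1: Horner steps 1 → 0, so m(1) = 0.
  α_3 = 4: Horner steps 1 → 3, so m(4) = 3.
  α_4 = 2: Horner steps 1 → 1, so m(2) = 1.
Codeword c = [8, 0, 3, 1] ∈ F_11^4.


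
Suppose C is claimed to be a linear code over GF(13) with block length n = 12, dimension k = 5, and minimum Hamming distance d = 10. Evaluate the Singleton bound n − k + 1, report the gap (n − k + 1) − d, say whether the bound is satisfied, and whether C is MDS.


Singleton RHS = n − k + 1 = 8, slack = -2, bound violated (no such code; not MDS).

Singleton bound: d ≤ n − k + 1.
Here n = 12, k = 5, so n − k + 1 = 8.
Given d = 10, check d ≤ 8: NO.
Slack = (n − k + 1) − d = -2.
The slack is negative: d = 10 exceeds n − k + 1 = 8 by 2, so the Singleton bound is violated and no linear [12, 5, 10]_13 code can exist. In particular it is not MDS (MDS requires d = n − k + 1 exactly).
Description: the claimed parameters are [12, 5, 10]_13; such a code would be impossible (violates the Singleton bound).


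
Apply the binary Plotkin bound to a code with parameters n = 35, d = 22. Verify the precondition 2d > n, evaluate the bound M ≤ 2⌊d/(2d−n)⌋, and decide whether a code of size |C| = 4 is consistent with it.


Plotkin bound M ≤ 4; given |C| = 4 ≤ bound (satisfied).

Check applicability: 2d = 44, n = 35.
2d − n = 9 > 0, so Plotkin applies.
Compute d/(2d−n) = 22/9 ≈ 2.4444.
⌊d/(2d−n)⌋ = 2.
Plotkin bound: M ≤ 2·2 = 4.
Given |C| = 4, check: satisfied.
This |C| is at the Plotkin bound.


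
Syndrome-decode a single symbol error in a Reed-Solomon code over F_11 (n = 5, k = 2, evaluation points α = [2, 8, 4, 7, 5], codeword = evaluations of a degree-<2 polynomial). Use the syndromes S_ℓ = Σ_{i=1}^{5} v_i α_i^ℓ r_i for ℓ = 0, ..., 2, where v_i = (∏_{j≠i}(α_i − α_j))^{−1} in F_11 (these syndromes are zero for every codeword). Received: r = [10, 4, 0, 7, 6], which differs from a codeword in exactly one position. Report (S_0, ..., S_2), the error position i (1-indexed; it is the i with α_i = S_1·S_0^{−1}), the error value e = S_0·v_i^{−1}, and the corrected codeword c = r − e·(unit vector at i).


S = (4, 10, 3), error at position 2, error magnitude e = 2, c = [10, 2, 0, 7, 6].

Step 1: column multipliers v_i = (∏_{j≠i}(α_i − α_j))^{−1} mod 11.
  i = 1 (α = 2): (2−8)(2−4)(2−7)(2−5) = (−6)·(−2)·(−5)·(−3) = 180 ≡ 4, so v_1 = 4^{−1} = 3 (mod 11).
  i = 2 (α = 8): (8−2)(8−4)(8−7)(8−5) = 6·4·1·3 = 72 ≡ 6, so v_2 = 6^{−1} = 2 (mod 11).
  i = 3 (α = 4): (4−2)(4−8)(4−7)(4−5) = 2·(−4)·(−3)·(−1) = −24 ≡ 9, so v_3 = 9^{−1} = 5 (mod 11).
  i = 4 (α = 7): (7−2)(7−8)(7−4)(7−5) = 5·(−1)·3·2 = −30 ≡ 3, so v_4 = 3^{−1} = 4 (mod 11).
  i = 5 (α = 5): (5−2)(5−8)(5−4)(5−7) = 3·(−3)·1·(−2) = 18 ≡ 7, so v_5 = 7^{−1} = 8 (mod 11).
  v = [3, 2, 5, 4, 8].
Step 2: syndromes of r = [10, 4, 0, 7, 6] (all sums mod 11).
  S_0 = Σ v_i r_i = 3·10 + 2·4 + 5·0 + 4·7 + 8·6 = 114 ≡ 4.
  S_1 = Σ v_i α_i r_i = 3·2·10 + 2·8·4 + 5·4·0 + 4·7·7 + 8·5·6 = 560 ≡ 10.
  α_i^2 mod 11 = [4, 9, 5, 5, 3].
  S_2 = Σ v_i α_i^2 r_i = 3·4·10 + 2·9·4 + 5·5·0 + 4·5·7 + 8·3·6 = 476 ≡ 3.
  S = (4, 10, 3) ≠ 0, so r is not a codeword (an error is present).
Step 3: locate the error. For a single error e at position i, S_ℓ = v_i·e·α_i^ℓ, so α_err = S_1/S_0.
  S_0^{−1} = 4^{−1} = 3 (mod 11), so α_err = 10·3 = 30 ≡ 8 = α_2. Error position i = 2.
  Consistency check: S_2/S_1 = 3·10 = 30 ≡ 8 = α_err ✓ (single-error assumption holds).
Step 4: error magnitude e = S_0/v_2 = S_0·∏_{j≠2}(α_2 − α_j) = 4·6 = 24 ≡ 2 (mod 11).
Step 5: correct position 2: c_2 = r_2 − e = 4 − 2 ≡ 2 (mod 11). Hence c = [10, 2, 0, 7, 6].
  Check: interpolating c through the α_i gives m(x) = 9 + 6·x (degree < 2) with m(α_i) = c_i for every i, so c is indeed a codeword.
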